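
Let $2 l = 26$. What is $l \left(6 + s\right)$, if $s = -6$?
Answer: $0$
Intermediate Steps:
$l = 13$ ($l = \frac{1}{2} \cdot 26 = 13$)
$l \left(6 + s\right) = 13 \left(6 - 6\right) = 13 \cdot 0 = 0$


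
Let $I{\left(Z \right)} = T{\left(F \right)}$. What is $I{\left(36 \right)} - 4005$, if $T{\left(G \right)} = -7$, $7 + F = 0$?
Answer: $-4012$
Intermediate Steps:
$F = -7$ ($F = -7 + 0 = -7$)
$I{\left(Z \right)} = -7$
$I{\left(36 \right)} - 4005 = -7 - 4005 = -4012$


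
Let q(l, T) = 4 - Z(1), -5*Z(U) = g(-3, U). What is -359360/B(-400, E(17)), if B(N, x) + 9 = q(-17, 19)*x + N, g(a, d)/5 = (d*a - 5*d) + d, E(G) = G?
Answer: 17968/23 ≈ 781.22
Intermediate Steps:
g(a, d) = -20*d + 5*a*d (g(a, d) = 5*((d*a - 5*d) + d) = 5*((a*d - 5*d) + d) = 5*((-5*d + a*d) + d) = 5*(-4*d + a*d) = -20*d + 5*a*d)
Z(U) = 7*U (Z(U) = -U*(-4 - 3) = -U*(-7) = -(-7)*U = 7*U)
q(l, T) = -3 (q(l, T) = 4 - 7 = -3)
B(N, x) = -9 + N - 3*x (B(N, x) = -9 + (-3*x + N) = -9 + (N - 3*x) = -9 + N - 3*x)
-359360/B(-400, E(17)) = -359360/(-9 - 400 - 3*17) = -359360/(-9 - 400 - 51) = -359360/(-460) = -359360*(-1/460) = 17968/23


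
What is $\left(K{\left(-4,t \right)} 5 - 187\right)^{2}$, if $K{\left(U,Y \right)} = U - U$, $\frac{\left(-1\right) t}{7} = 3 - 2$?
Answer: $34969$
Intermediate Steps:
$t = -7$ ($t = - 7 \left(3 - 2\right) = \left(-7\right) 1 = -7$)
$K{\left(U,Y \right)} = 0$
$\left(K{\left(-4,t \right)} 5 - 187\right)^{2} = \left(0 \cdot 5 - 187\right)^{2} = \left(0 - 187\right)^{2} = \left(-187\right)^{2} = 34969$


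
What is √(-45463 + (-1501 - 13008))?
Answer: 2*I*√14993 ≈ 244.89*I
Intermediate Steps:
√(-45463 + (-1501 - 13008)) = √(-45463 - 14509) = √(-59972) = 2*I*√14993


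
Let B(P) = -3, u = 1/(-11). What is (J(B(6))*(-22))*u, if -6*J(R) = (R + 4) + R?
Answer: ⅔ ≈ 0.66667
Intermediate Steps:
u = -1/11 ≈ -0.090909
J(R) = -⅔ - R/3 (J(R) = -((R + 4) + R)/6 = -((4 + R) + R)/6 = -(4 + 2*R)/6 = -⅔ - R/3)
(J(B(6))*(-22))*u = ((-⅔ - ⅓*(-3))*(-22))*(-1/11) = ((-⅔ + 1)*(-22))*(-1/11) = ((⅓)*(-22))*(-1/11) = -22/3*(-1/11) = ⅔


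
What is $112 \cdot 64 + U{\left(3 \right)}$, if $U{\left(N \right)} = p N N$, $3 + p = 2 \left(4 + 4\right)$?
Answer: $7285$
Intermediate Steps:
$p = 13$ ($p = -3 + 2 \left(4 + 4\right) = -3 + 2 \cdot 8 = -3 + 16 = 13$)
$U{\left(N \right)} = 13 N^{2}$ ($U{\left(N \right)} = 13 N N = 13 N^{2}$)
$112 \cdot 64 + U{\left(3 \right)} = 112 \cdot 64 + 13 \cdot 3^{2} = 7168 + 13 \cdot 9 = 7168 + 117 = 7285$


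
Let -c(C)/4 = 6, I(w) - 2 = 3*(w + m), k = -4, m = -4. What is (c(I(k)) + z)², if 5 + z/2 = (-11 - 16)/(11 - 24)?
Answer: 150544/169 ≈ 890.79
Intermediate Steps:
I(w) = -10 + 3*w (I(w) = 2 + 3*(w - 4) = 2 + 3*(-4 + w) = 2 + (-12 + 3*w) = -10 + 3*w)
c(C) = -24 (c(C) = -4*6 = -24)
z = -76/13 (z = -10 + 2*((-11 - 16)/(11 - 24)) = -10 + 2*(-27/(-13)) = -10 + 2*(-27*(-1/13)) = -10 + 2*(27/13) = -10 + 54/13 = -76/13 ≈ -5.8462)
(c(I(k)) + z)² = (-24 - 76/13)² = (-388/13)² = 150544/169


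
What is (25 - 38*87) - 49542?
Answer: -52823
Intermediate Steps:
(25 - 38*87) - 49542 = (25 - 3306) - 49542 = -3281 - 49542 = -52823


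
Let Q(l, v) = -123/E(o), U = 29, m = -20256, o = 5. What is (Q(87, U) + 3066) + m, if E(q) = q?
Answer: -86073/5 ≈ -17215.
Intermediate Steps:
Q(l, v) = -123/5
(Q(87, U) + 3066) + m = (-123/5 + 3066) - 20256 = 15207/5 - 20256 = -86073/5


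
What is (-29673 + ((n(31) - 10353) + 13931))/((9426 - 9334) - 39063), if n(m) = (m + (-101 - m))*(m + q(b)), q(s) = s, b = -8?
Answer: 28418/38971 ≈ 0.72921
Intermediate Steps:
n(m) = 808 - 101*m (n(m) = (m + (-101 - m))*(m - 8) = -101*(-8 + m) = 808 - 101*m)
(-29673 + ((n(31) - 10353) + 13931))/((9426 - 9334) - 39063) = (-29673 + (((808 - 101*31) - 10353) + 13931))/((9426 - 9334) - 39063) = (-29673 + (((808 - 3131) - 10353) + 13931))/(92 - 39063) = (-29673 + ((-2323 - 10353) + 13931))/(-38971) = (-29673 + (-12676 + 13931))*(-1/38971) = (-29673 + 1255)*(-1/38971) = -28418*(-1/38971) = 28418/38971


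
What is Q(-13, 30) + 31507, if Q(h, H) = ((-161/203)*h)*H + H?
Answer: 923543/29 ≈ 31846.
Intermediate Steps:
Q(h, H) = H - 23*H*h/29 (Q(h, H) = ((-161*1/203)*h)*H + H = (-23*h/29)*H + H = -23*H*h/29 + H = H - 23*H*h/29)
Q(-13, 30) + 31507 = (1/29)*30*(29 - 23*(-13)) + 31507 = (1/29)*30*(29 + 299) + 31507 = (1/29)*30*328 + 31507 = 9840/29 + 31507 = 923543/29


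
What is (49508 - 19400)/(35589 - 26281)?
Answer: 579/179 ≈ 3.2346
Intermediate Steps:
(49508 - 19400)/(35589 - 26281) = 30108/9308 = 30108*(1/9308) = 579/179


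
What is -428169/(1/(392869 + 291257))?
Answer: -292921545294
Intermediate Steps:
-428169/(1/(392869 + 291257)) = -428169/(1/684126) = -428169/1/684126 = -428169*684126 = -292921545294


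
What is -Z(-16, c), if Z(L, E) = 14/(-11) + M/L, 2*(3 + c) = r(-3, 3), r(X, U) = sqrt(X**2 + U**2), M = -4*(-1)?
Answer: 67/44 ≈ 1.5227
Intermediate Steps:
M = 4
r(X, U) = sqrt(U**2 + X**2)
c = -3 + 3*sqrt(2)/2 (c = -3 + sqrt(3**2 + (-3)**2)/2 = -3 + sqrt(9 + 9)/2 = -3 + sqrt(18)/2 = -3 + (3*sqrt(2))/2 = -3 + 3*sqrt(2)/2 ≈ -0.87868)
Z(L, E) = -14/11 + 4/L (Z(L, E) = 14/(-11) + 4/L = 14*(-1/11) + 4/L = -14/11 + 4/L)
-Z(-16, c) = -(-14/11 + 4/(-16)) = -(-14/11 + 4*(-1/16)) = -(-14/11 - 1/4) = -1*(-67/44) = 67/44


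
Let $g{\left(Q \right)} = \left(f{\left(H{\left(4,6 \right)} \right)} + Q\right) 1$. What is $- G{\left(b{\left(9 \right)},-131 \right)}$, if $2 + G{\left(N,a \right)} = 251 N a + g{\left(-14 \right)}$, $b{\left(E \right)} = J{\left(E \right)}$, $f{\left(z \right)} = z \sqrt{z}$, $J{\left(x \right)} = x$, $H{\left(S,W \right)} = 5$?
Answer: $295945 - 5 \sqrt{5} \approx 2.9593 \cdot 10^{5}$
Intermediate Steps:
$f{\left(z \right)} = z^{\frac{3}{2}}$
$b{\left(E \right)} = E$
$g{\left(Q \right)} = Q + 5 \sqrt{5}$ ($g{\left(Q \right)} = \left(5^{\frac{3}{2}} + Q\right) 1 = \left(5 \sqrt{5} + Q\right) 1 = \left(Q + 5 \sqrt{5}\right) 1 = Q + 5 \sqrt{5}$)
$G{\left(N,a \right)} = -16 + 5 \sqrt{5} + 251 N a$ ($G{\left(N,a \right)} = -2 - \left(14 - 5 \sqrt{5} - 251 N a\right) = -2 + \left(-14 + 5 \sqrt{5} + 251 N a\right) = -16 + 5 \sqrt{5} + 251 N a$)
$- G{\left(b{\left(9 \right)},-131 \right)} = - (-16 + 5 \sqrt{5} + 251 \cdot 9 \left(-131\right)) = - (-16 + 5 \sqrt{5} - 295929) = - (-295945 + 5 \sqrt{5}) = 295945 - 5 \sqrt{5}$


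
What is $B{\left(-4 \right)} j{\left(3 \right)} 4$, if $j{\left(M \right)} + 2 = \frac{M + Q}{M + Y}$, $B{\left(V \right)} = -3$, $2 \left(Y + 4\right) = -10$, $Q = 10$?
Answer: $50$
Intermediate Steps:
$Y = -9$ ($Y = -4 + \frac{1}{2} \left(-10\right) = -4 - 5 = -9$)
$j{\left(M \right)} = -2 + \frac{10 + M}{-9 + M}$ ($j{\left(M \right)} = -2 + \frac{M + 10}{M - 9} = -2 + \frac{10 + M}{-9 + M}$)
$B{\left(-4 \right)} j{\left(3 \right)} 4 = - 3 \frac{28 - 3}{-9 + 3} \cdot 4 = - 3 \frac{28 - 3}{-6} \cdot 4 = - 3 \left(\left(- \frac{1}{6}\right) 25\right) 4 = \left(-3\right) \left(- \frac{25}{6}\right) 4 = \frac{25}{2} \cdot 4 = 50$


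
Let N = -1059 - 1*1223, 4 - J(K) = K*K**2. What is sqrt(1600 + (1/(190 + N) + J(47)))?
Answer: 61*I*sqrt(30056287)/1046 ≈ 319.72*I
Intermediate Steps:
J(K) = 4 - K**3 (J(K) = 4 - K*K**2 = 4 - K**3)
N = -2282 (N = -1059 - 1223 = -2282)
sqrt(1600 + (1/(190 + N) + J(47))) = sqrt(1600 + (1/(190 - 2282) + (4 - 1*47**3))) = sqrt(1600 + (1/(-2092) + (4 - 1*103823))) = sqrt(1600 + (-1/2092 + (4 - 103823))) = sqrt(1600 + (-1/2092 - 103819)) = sqrt(1600 - 217189349/2092) = sqrt(-213842149/2092) = 61*I*sqrt(30056287)/1046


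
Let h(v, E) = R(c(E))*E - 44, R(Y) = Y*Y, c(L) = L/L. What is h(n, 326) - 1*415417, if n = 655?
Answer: -415135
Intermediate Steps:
c(L) = 1
R(Y) = Y²
h(v, E) = -44 + E (h(v, E) = 1²*E - 44 = 1*E - 44 = E - 44 = -44 + E)
h(n, 326) - 1*415417 = (-44 + 326) - 1*415417 = 282 - 415417 = -415135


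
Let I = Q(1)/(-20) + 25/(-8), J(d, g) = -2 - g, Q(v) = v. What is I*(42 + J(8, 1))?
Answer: -4953/40 ≈ -123.82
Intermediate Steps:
I = -127/40 (I = 1/(-20) + 25/(-8) = 1*(-1/20) + 25*(-⅛) = -1/20 - 25/8 = -127/40 ≈ -3.1750)
I*(42 + J(8, 1)) = -127*(42 + (-2 - 1*1))/40 = -127*(42 + (-2 - 1))/40 = -127*(42 - 3)/40 = -127/40*39 = -4953/40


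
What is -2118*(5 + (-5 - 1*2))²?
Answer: -8472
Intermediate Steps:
-2118*(5 + (-5 - 1*2))² = -2118*(5 + (-5 - 2))² = -2118*(5 - 7)² = -2118*(-2)² = -2118*4 = -8472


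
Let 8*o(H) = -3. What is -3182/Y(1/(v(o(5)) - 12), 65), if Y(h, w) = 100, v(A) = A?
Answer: -1591/50 ≈ -31.820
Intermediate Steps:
o(H) = -3/8 (o(H) = (1/8)*(-3) = -3/8)
-3182/Y(1/(v(o(5)) - 12), 65) = -3182/100 = -3182*1/100 = -1591/50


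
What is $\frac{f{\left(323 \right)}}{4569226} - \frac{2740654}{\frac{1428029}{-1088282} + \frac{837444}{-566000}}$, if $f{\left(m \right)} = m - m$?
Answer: $\frac{211019262462281000}{214954955651} \approx 9.8169 \cdot 10^{5}$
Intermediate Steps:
$f{\left(m \right)} = 0$
$\frac{f{\left(323 \right)}}{4569226} - \frac{2740654}{\frac{1428029}{-1088282} + \frac{837444}{-566000}} = \frac{0}{4569226} - \frac{2740654}{\frac{1428029}{-1088282} + \frac{837444}{-566000}} = 0 \cdot \frac{1}{4569226} - \frac{2740654}{1428029 \left(- \frac{1}{1088282}\right) + 837444 \left(- \frac{1}{566000}\right)} = 0 - \frac{2740654}{- \frac{1428029}{1088282} - \frac{209361}{141500}} = 0 - \frac{2740654}{- \frac{214954955651}{76995951500}} = 0 - - \frac{211019262462281000}{214954955651} = 0 + \frac{211019262462281000}{214954955651} = \frac{211019262462281000}{214954955651}$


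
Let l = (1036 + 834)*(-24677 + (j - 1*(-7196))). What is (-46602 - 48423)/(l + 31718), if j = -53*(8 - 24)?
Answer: 13575/4438856 ≈ 0.0030582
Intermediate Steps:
j = 848 (j = -53*(-16) = 848)
l = -31103710 (l = (1036 + 834)*(-24677 + (848 - 1*(-7196))) = 1870*(-24677 + (848 + 7196)) = 1870*(-24677 + 8044) = 1870*(-16633) = -31103710)
(-46602 - 48423)/(l + 31718) = (-46602 - 48423)/(-31103710 + 31718) = -95025/(-31071992) = -95025*(-1/31071992) = 13575/4438856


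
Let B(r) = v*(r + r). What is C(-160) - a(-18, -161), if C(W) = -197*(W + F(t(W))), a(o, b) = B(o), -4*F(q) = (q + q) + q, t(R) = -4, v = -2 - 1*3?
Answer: 30749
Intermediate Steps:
v = -5 (v = -2 - 3 = -5)
F(q) = -3*q/4 (F(q) = -((q + q) + q)/4 = -(2*q + q)/4 = -3*q/4)
B(r) = -10*r (B(r) = -5*(r + r) = -10*r)
a(o, b) = -10*o
C(W) = -591 - 197*W (C(W) = -197*(W - ¾*(-4)) = -197*(W + 3) = -197*(3 + W) = -591 - 197*W)
C(-160) - a(-18, -161) = (-591 - 197*(-160)) - (-10)*(-18) = (-591 + 31520) - 1*180 = 30929 - 180 = 30749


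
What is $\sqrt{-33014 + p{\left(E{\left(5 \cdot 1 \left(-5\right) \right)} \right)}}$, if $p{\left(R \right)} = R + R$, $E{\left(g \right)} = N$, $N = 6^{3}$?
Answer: $i \sqrt{32582} \approx 180.5 i$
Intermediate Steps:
$N = 216$
$E{\left(g \right)} = 216$
$p{\left(R \right)} = 2 R$
$\sqrt{-33014 + p{\left(E{\left(5 \cdot 1 \left(-5\right) \right)} \right)}} = \sqrt{-33014 + 2 \cdot 216} = \sqrt{-33014 + 432} = \sqrt{-32582} = i \sqrt{32582}$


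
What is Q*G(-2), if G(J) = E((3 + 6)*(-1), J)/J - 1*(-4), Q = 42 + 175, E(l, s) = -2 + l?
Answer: 4123/2 ≈ 2061.5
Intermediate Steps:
Q = 217
G(J) = 4 - 11/J (G(J) = (-2 + (3 + 6)*(-1))/J - 1*(-4) = (-2 + 9*(-1))/J + 4 = (-2 - 9)/J + 4 = -11/J + 4 = 4 - 11/J)
Q*G(-2) = 217*(4 - 11/(-2)) = 217*(4 - 11*(-½)) = 217*(4 + 11/2) = 217*(19/2) = 4123/2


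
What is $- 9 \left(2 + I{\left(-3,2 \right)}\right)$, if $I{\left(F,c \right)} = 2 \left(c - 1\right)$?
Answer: $-36$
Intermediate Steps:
$I{\left(F,c \right)} = -2 + 2 c$ ($I{\left(F,c \right)} = 2 \left(-1 + c\right) = -2 + 2 c$)
$- 9 \left(2 + I{\left(-3,2 \right)}\right) = - 9 \left(2 + \left(-2 + 2 \cdot 2\right)\right) = - 9 \left(2 + \left(-2 + 4\right)\right) = - 9 \left(2 + 2\right) = \left(-9\right) 4 = -36$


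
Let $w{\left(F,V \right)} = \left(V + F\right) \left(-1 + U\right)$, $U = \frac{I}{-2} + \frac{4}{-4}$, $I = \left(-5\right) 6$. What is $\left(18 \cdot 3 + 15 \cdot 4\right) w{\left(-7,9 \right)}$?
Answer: $2964$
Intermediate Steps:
$I = -30$
$U = 14$ ($U = - \frac{30}{-2} + \frac{4}{-4} = \left(-30\right) \left(- \frac{1}{2}\right) + 4 \left(- \frac{1}{4}\right) = 15 - 1 = 14$)
$w{\left(F,V \right)} = 13 F + 13 V$ ($w{\left(F,V \right)} = \left(V + F\right) \left(-1 + 14\right) = \left(F + V\right) 13 = 13 F + 13 V$)
$\left(18 \cdot 3 + 15 \cdot 4\right) w{\left(-7,9 \right)} = \left(18 \cdot 3 + 15 \cdot 4\right) \left(13 \left(-7\right) + 13 \cdot 9\right) = \left(54 + 60\right) \left(-91 + 117\right) = 114 \cdot 26 = 2964$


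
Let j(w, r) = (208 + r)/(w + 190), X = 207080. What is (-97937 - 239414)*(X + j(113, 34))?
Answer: -21167251098182/303 ≈ -6.9859e+10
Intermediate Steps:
j(w, r) = (208 + r)/(190 + w)
(-97937 - 239414)*(X + j(113, 34)) = (-97937 - 239414)*(207080 + (208 + 34)/(190 + 113)) = -337351*(207080 + 242/303) = -337351*62745482/303 = -21167251098182/303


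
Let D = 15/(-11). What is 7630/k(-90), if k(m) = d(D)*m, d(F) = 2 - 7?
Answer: 763/45 ≈ 16.956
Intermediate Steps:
D = -15/11 (D = 15*(-1/11) = -15/11 ≈ -1.3636)
d(F) = -5
k(m) = -5*m
7630/k(-90) = 7630/((-5*(-90))) = 7630/450 = 7630*(1/450) = 763/45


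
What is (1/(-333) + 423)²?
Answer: 19840976164/110889 ≈ 1.7893e+5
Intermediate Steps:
(1/(-333) + 423)² = (-1/333 + 423)² = (140858/333)² = 19840976164/110889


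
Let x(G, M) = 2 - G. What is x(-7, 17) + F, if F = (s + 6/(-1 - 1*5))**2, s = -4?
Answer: 34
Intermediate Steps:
F = 25 (F = (-4 + 6/(-1 - 1*5))**2 = (-4 + 6/(-1 - 5))**2 = (-4 + 6/(-6))**2 = (-4 + 6*(-1/6))**2 = (-4 - 1)**2 = (-5)**2 = 25)
x(-7, 17) + F = (2 - 1*(-7)) + 25 = (2 + 7) + 25 = 9 + 25 = 34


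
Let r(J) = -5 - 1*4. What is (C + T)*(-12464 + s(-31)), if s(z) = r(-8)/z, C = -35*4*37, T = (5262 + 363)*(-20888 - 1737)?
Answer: 49174257281875/31 ≈ 1.5863e+12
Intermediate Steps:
r(J) = -9 (r(J) = -5 - 4 = -9)
T = -127265625 (T = 5625*(-22625) = -127265625)
C = -5180 (C = -140*37 = -5180)
s(z) = -9/z
(C + T)*(-12464 + s(-31)) = (-5180 - 127265625)*(-12464 - 9/(-31)) = -127270805*(-12464 - 9*(-1/31)) = -127270805*(-12464 + 9/31) = -127270805*(-386375/31) = 49174257281875/31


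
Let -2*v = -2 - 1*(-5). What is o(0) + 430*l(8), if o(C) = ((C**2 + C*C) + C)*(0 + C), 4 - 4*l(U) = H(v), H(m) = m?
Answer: 2365/4 ≈ 591.25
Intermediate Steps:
v = -3/2 (v = -(-2 - 1*(-5))/2 = -(-2 + 5)/2 = -1/2*3 = -3/2 ≈ -1.5000)
l(U) = 11/8 (l(U) = 1 - 1/4*(-3/2) = 1 + 3/8 = 11/8)
o(C) = C*(C + 2*C**2) (o(C) = ((C**2 + C**2) + C)*C = (2*C**2 + C)*C = (C + 2*C**2)*C = C*(C + 2*C**2))
o(0) + 430*l(8) = 0**2*(1 + 2*0) + 430*(11/8) = 0*(1 + 0) + 2365/4 = 0*1 + 2365/4 = 0 + 2365/4 = 2365/4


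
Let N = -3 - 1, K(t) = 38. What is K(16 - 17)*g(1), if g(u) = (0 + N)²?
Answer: 608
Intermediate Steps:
N = -4
g(u) = 16 (g(u) = (0 - 4)² = (-4)² = 16)
K(16 - 17)*g(1) = 38*16 = 608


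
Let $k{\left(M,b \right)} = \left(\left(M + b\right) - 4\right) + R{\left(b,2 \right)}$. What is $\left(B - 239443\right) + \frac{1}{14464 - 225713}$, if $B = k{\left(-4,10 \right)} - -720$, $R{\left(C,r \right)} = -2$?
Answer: $- \frac{50429995028}{211249} \approx -2.3872 \cdot 10^{5}$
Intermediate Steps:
$k{\left(M,b \right)} = -6 + M + b$ ($k{\left(M,b \right)} = \left(\left(M + b\right) - 4\right) - 2 = \left(-4 + M + b\right) - 2 = -6 + M + b$)
$B = 720$ ($B = \left(-6 - 4 + 10\right) - -720 = 0 + 720 = 720$)
$\left(B - 239443\right) + \frac{1}{14464 - 225713} = \left(720 - 239443\right) + \frac{1}{14464 - 225713} = -238723 + \frac{1}{-211249} = -238723 - \frac{1}{211249} = - \frac{50429995028}{211249}$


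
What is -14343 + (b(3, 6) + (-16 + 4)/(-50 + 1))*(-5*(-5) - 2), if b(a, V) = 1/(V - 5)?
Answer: -701404/49 ≈ -14314.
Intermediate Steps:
b(a, V) = 1/(-5 + V)
-14343 + (b(3, 6) + (-16 + 4)/(-50 + 1))*(-5*(-5) - 2) = -14343 + (1/(-5 + 6) + (-16 + 4)/(-50 + 1))*(-5*(-5) - 2) = -14343 + (1/1 - 12/(-49))*(25 - 2) = -14343 + (1 - 12*(-1/49))*23 = -14343 + (1 + 12/49)*23 = -14343 + (61/49)*23 = -14343 + 1403/49 = -701404/49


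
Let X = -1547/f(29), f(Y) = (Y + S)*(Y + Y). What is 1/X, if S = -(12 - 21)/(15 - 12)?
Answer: -1856/1547 ≈ -1.1997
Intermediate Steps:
S = 3 (S = -(-9)/3 = -1*(-3) = 3)
f(Y) = 2*Y*(3 + Y) (f(Y) = (Y + 3)*(Y + Y) = (3 + Y)*(2*Y) = 2*Y*(3 + Y))
X = -1547/1856 (X = -1547*1/(58*(3 + 29)) = -1547/(2*29*32) = -1547/1856 ≈ -0.83351)
1/X = 1/(-1547/1856) = -1856/1547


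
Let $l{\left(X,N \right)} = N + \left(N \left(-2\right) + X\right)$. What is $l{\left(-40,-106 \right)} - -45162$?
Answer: $45228$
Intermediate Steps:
$l{\left(X,N \right)} = X - N$ ($l{\left(X,N \right)} = N - \left(- X + 2 N\right) = X - N$)
$l{\left(-40,-106 \right)} - -45162 = \left(-40 - -106\right) - -45162 = \left(-40 + 106\right) + 45162 = 66 + 45162 = 45228$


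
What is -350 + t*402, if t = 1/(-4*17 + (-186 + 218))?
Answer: -2167/6 ≈ -361.17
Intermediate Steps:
t = -1/36 (t = 1/(-68 + 32) = 1/(-36) = -1/36 ≈ -0.027778)
-350 + t*402 = -350 - 1/36*402 = -350 - 67/6 = -2167/6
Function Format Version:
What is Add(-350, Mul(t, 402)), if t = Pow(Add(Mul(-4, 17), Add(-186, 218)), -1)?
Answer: Rational(-2167, 6) ≈ -361.17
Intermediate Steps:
t = Rational(-1, 36) (t = Pow(Add(-68, 32), -1) = Pow(-36, -1) = Rational(-1, 36) ≈ -0.027778)
Add(-350, Mul(t, 402)) = Add(-350, Mul(Rational(-1, 36), 402)) = Add(-350, Rational(-67, 6)) = Rational(-2167, 6)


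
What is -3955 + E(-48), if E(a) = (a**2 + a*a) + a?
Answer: 605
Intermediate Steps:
E(a) = a + 2*a**2 (E(a) = (a**2 + a**2) + a = 2*a**2 + a = a + 2*a**2)
-3955 + E(-48) = -3955 - 48*(1 + 2*(-48)) = -3955 - 48*(1 - 96) = -3955 - 48*(-95) = -3955 + 4560 = 605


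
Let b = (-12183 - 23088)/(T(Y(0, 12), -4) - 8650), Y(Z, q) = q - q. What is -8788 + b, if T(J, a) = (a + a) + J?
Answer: -8450137/962 ≈ -8783.9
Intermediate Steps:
Y(Z, q) = 0
T(J, a) = J + 2*a (T(J, a) = 2*a + J = J + 2*a)
b = 3919/962 (b = (-12183 - 23088)/((0 + 2*(-4)) - 8650) = -35271/((0 - 8) - 8650) = -35271/(-8 - 8650) = -35271/(-8658) = -35271*(-1/8658) = 3919/962 ≈ 4.0738)
-8788 + b = -8788 + 3919/962 = -8450137/962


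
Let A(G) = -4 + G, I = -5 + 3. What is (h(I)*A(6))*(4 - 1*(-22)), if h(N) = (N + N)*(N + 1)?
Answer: 208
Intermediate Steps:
I = -2
h(N) = 2*N*(1 + N) (h(N) = (2*N)*(1 + N) = 2*N*(1 + N))
(h(I)*A(6))*(4 - 1*(-22)) = ((2*(-2)*(1 - 2))*(-4 + 6))*(4 - 1*(-22)) = ((2*(-2)*(-1))*2)*(4 + 22) = (4*2)*26 = 8*26 = 208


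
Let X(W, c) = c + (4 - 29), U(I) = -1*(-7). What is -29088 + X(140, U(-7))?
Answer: -29106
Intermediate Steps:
U(I) = 7
X(W, c) = -25 + c (X(W, c) = c - 25 = -25 + c)
-29088 + X(140, U(-7)) = -29088 + (-25 + 7) = -29088 - 18 = -29106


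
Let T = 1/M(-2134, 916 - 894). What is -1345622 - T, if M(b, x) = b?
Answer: -2871557347/2134 ≈ -1.3456e+6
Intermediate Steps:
T = -1/2134 (T = 1/(-2134) = -1/2134 ≈ -0.00046860)
-1345622 - T = -1345622 - 1*(-1/2134) = -1345622 + 1/2134 = -2871557347/2134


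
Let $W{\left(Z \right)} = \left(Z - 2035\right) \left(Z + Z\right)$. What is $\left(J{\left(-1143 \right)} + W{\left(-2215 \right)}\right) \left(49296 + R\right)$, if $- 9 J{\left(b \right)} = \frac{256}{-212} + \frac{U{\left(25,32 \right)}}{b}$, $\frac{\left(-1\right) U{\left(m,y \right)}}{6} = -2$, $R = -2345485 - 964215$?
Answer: $- \frac{11155972406203366784}{181737} \approx -6.1385 \cdot 10^{13}$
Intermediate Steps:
$R = -3309700$ ($R = -2345485 - 964215 = -3309700$)
$U{\left(m,y \right)} = 12$ ($U{\left(m,y \right)} = \left(-6\right) \left(-2\right) = 12$)
$J{\left(b \right)} = \frac{64}{477} - \frac{4}{3 b}$ ($J{\left(b \right)} = - \frac{\frac{256}{-212} + \frac{12}{b}}{9} = - \frac{256 \left(- \frac{1}{212}\right) + \frac{12}{b}}{9} = - \frac{- \frac{64}{53} + \frac{12}{b}}{9} = \frac{64}{477} - \frac{4}{3 b}$)
$W{\left(Z \right)} = 2 Z \left(-2035 + Z\right)$ ($W{\left(Z \right)} = \left(-2035 + Z\right) 2 Z = 2 Z \left(-2035 + Z\right)$)
$\left(J{\left(-1143 \right)} + W{\left(-2215 \right)}\right) \left(49296 + R\right) = \left(\frac{4 \left(-159 + 16 \left(-1143\right)\right)}{477 \left(-1143\right)} + 2 \left(-2215\right) \left(-2035 - 2215\right)\right) \left(49296 - 3309700\right) = \left(\frac{4}{477} \left(- \frac{1}{1143}\right) \left(-159 - 18288\right) + 2 \left(-2215\right) \left(-4250\right)\right) \left(-3260404\right) = \left(\frac{4}{477} \left(- \frac{1}{1143}\right) \left(-18447\right) + 18827500\right) \left(-3260404\right) = \left(\frac{24596}{181737} + 18827500\right) \left(-3260404\right) = \frac{3421653392096}{181737} \left(-3260404\right) = - \frac{11155972406203366784}{181737}$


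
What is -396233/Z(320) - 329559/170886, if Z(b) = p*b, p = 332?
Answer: -17120503433/3025821440 ≈ -5.6581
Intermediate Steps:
Z(b) = 332*b
-396233/Z(320) - 329559/170886 = -396233/(332*320) - 329559/170886 = -396233/106240 - 329559*1/170886 = -396233*1/106240 - 109853/56962 = -396233/106240 - 109853/56962 = -17120503433/3025821440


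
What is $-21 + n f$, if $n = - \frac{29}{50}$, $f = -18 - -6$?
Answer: $- \frac{351}{25} \approx -14.04$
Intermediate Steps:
$f = -12$ ($f = -18 + 6 = -12$)
$n = - \frac{29}{50}$ ($n = \left(-29\right) \frac{1}{50} = - \frac{29}{50} \approx -0.58$)
$-21 + n f = -21 - - \frac{174}{25} = -21 + \frac{174}{25} = - \frac{351}{25}$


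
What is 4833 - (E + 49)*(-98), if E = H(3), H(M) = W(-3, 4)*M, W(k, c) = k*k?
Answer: 12281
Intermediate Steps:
W(k, c) = k**2
H(M) = 9*M (H(M) = (-3)**2*M = 9*M)
E = 27 (E = 9*3 = 27)
4833 - (E + 49)*(-98) = 4833 - (27 + 49)*(-98) = 4833 - 76*(-98) = 4833 - 1*(-7448) = 4833 + 7448 = 12281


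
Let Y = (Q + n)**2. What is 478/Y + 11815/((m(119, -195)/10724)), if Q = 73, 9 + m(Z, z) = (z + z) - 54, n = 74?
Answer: -912649272002/3262959 ≈ -2.7970e+5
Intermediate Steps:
m(Z, z) = -63 + 2*z (m(Z, z) = -9 + ((z + z) - 54) = -9 + (2*z - 54) = -9 + (-54 + 2*z) = -63 + 2*z)
Y = 21609 (Y = (73 + 74)**2 = 147**2 = 21609)
478/Y + 11815/((m(119, -195)/10724)) = 478/21609 + 11815/(((-63 + 2*(-195))/10724)) = 478*(1/21609) + 11815/(((-63 - 390)*(1/10724))) = 478/21609 + 11815/((-453*1/10724)) = 478/21609 + 11815/(-453/10724) = 478/21609 + 11815*(-10724/453) = 478/21609 - 126704060/453 = -912649272002/3262959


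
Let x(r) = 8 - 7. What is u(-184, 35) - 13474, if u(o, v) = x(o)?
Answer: -13473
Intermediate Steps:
x(r) = 1
u(o, v) = 1
u(-184, 35) - 13474 = 1 - 13474 = -13473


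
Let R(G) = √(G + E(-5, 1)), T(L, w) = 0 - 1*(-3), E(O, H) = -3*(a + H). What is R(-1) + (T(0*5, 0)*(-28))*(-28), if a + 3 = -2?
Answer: 2352 + √11 ≈ 2355.3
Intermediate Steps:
a = -5 (a = -3 - 2 = -5)
E(O, H) = 15 - 3*H (E(O, H) = -3*(-5 + H) = 15 - 3*H)
T(L, w) = 3 (T(L, w) = 0 + 3 = 3)
R(G) = √(12 + G) (R(G) = √(G + (15 - 3*1)) = √(G + (15 - 3)) = √(G + 12) = √(12 + G))
R(-1) + (T(0*5, 0)*(-28))*(-28) = √(12 - 1) + (3*(-28))*(-28) = √11 - 84*(-28) = √11 + 2352 = 2352 + √11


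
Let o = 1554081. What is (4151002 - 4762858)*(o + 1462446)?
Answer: -1845680144112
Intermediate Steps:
(4151002 - 4762858)*(o + 1462446) = (4151002 - 4762858)*(1554081 + 1462446) = -611856*3016527 = -1845680144112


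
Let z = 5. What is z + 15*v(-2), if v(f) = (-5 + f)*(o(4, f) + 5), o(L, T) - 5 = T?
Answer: -835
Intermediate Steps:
o(L, T) = 5 + T
v(f) = (-5 + f)*(10 + f) (v(f) = (-5 + f)*((5 + f) + 5) = (-5 + f)*(10 + f))
z + 15*v(-2) = 5 + 15*(-50 - 2*(5 - 2)) = 5 + 15*(-50 - 2*3) = 5 + 15*(-50 - 6) = 5 + 15*(-56) = 5 - 840 = -835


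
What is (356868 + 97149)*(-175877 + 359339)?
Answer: 83294866854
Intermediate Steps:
(356868 + 97149)*(-175877 + 359339) = 454017*183462 = 83294866854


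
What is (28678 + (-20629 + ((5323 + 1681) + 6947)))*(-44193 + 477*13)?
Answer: -835824000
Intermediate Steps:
(28678 + (-20629 + ((5323 + 1681) + 6947)))*(-44193 + 477*13) = (28678 + (-20629 + (7004 + 6947)))*(-44193 + 6201) = (28678 + (-20629 + 13951))*(-37992) = (28678 - 6678)*(-37992) = 22000*(-37992) = -835824000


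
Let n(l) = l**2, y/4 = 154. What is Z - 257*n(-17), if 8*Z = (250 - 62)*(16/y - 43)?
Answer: -11593565/154 ≈ -75283.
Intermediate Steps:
y = 616 (y = 4*154 = 616)
Z = -155523/154 (Z = ((250 - 62)*(16/616 - 43))/8 = (188*(16*(1/616) - 43))/8 = (188*(2/77 - 43))/8 = (188*(-3309/77))/8 = (1/8)*(-622092/77) = -155523/154 ≈ -1009.9)
Z - 257*n(-17) = -155523/154 - 257*(-17)**2 = -155523/154 - 257*289 = -155523/154 - 74273 = -11593565/154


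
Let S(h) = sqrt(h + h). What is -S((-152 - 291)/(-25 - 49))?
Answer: -sqrt(16391)/37 ≈ -3.4602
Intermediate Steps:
S(h) = sqrt(2)*sqrt(h) (S(h) = sqrt(2*h) = sqrt(2)*sqrt(h))
-S((-152 - 291)/(-25 - 49)) = -sqrt(2)*sqrt((-152 - 291)/(-25 - 49)) = -sqrt(2)*sqrt(-443/(-74)) = -sqrt(2)*sqrt(-443*(-1/74)) = -sqrt(2)*sqrt(443/74) = -sqrt(2)*sqrt(32782)/74 = -sqrt(16391)/37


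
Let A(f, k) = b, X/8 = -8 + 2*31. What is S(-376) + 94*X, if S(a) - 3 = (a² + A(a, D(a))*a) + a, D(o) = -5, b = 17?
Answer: 175219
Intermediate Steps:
X = 432 (X = 8*(-8 + 2*31) = 8*(-8 + 62) = 8*54 = 432)
A(f, k) = 17
S(a) = 3 + a² + 18*a (S(a) = 3 + ((a² + 17*a) + a) = 3 + (a² + 18*a) = 3 + a² + 18*a)
S(-376) + 94*X = (3 + (-376)² + 18*(-376)) + 94*432 = (3 + 141376 - 6768) + 40608 = 134611 + 40608 = 175219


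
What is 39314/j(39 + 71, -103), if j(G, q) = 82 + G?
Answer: 19657/96 ≈ 204.76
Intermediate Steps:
39314/j(39 + 71, -103) = 39314/(82 + (39 + 71)) = 39314/(82 + 110) = 39314/192 = 39314*(1/192) = 19657/96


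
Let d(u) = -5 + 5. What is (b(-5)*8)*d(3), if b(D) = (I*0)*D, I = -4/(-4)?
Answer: 0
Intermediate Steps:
I = 1 (I = -4*(-¼) = 1)
b(D) = 0 (b(D) = (1*0)*D = 0*D = 0)
d(u) = 0
(b(-5)*8)*d(3) = (0*8)*0 = 0*0 = 0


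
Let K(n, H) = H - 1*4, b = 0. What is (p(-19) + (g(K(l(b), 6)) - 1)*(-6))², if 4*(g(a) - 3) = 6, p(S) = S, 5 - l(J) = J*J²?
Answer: 1600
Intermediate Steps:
l(J) = 5 - J³ (l(J) = 5 - J*J² = 5 - J³)
K(n, H) = -4 + H (K(n, H) = H - 4 = -4 + H)
g(a) = 9/2 (g(a) = 3 + (¼)*6 = 3 + 3/2 = 9/2)
(p(-19) + (g(K(l(b), 6)) - 1)*(-6))² = (-19 + (9/2 - 1)*(-6))² = (-19 + (7/2)*(-6))² = (-19 - 21)² = (-40)² = 1600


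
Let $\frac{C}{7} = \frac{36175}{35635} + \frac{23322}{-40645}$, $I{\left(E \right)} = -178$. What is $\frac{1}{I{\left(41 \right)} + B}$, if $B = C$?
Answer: $- \frac{289676915}{50667536103} \approx -0.0057172$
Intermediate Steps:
$C = \frac{894954767}{289676915}$ ($C = 7 \left(\frac{36175}{35635} + \frac{23322}{-40645}\right) = 7 \left(36175 \cdot \frac{1}{35635} + 23322 \left(- \frac{1}{40645}\right)\right) = 7 \left(\frac{7235}{7127} - \frac{23322}{40645}\right) = 7 \cdot \frac{127850681}{289676915} = \frac{894954767}{289676915} \approx 3.0895$)
$B = \frac{894954767}{289676915} \approx 3.0895$
$\frac{1}{I{\left(41 \right)} + B} = \frac{1}{-178 + \frac{894954767}{289676915}} = \frac{1}{- \frac{50667536103}{289676915}} = - \frac{289676915}{50667536103}$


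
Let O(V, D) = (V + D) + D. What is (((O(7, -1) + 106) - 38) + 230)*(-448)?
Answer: -135744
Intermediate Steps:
O(V, D) = V + 2*D (O(V, D) = (D + V) + D = V + 2*D)
(((O(7, -1) + 106) - 38) + 230)*(-448) = ((((7 + 2*(-1)) + 106) - 38) + 230)*(-448) = ((((7 - 2) + 106) - 38) + 230)*(-448) = (((5 + 106) - 38) + 230)*(-448) = ((111 - 38) + 230)*(-448) = (73 + 230)*(-448) = 303*(-448) = -135744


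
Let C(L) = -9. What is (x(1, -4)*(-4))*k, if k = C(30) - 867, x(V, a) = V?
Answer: 3504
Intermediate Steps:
k = -876 (k = -9 - 867 = -876)
(x(1, -4)*(-4))*k = (1*(-4))*(-876) = -4*(-876) = 3504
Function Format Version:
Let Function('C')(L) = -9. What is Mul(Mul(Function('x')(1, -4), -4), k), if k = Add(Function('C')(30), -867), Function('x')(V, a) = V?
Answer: 3504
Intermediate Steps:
k = -876 (k = Add(-9, -867) = -876)
Mul(Mul(Function('x')(1, -4), -4), k) = Mul(Mul(1, -4), -876) = Mul(-4, -876) = 3504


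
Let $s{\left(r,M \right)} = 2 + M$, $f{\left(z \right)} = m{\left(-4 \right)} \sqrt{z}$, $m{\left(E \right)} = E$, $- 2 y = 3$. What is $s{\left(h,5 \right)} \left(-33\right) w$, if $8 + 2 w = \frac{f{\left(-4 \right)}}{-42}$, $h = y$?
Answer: $924 - 22 i \approx 924.0 - 22.0 i$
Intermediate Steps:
$y = - \frac{3}{2}$ ($y = \left(- \frac{1}{2}\right) 3 = - \frac{3}{2} \approx -1.5$)
$h = - \frac{3}{2} \approx -1.5$
$f{\left(z \right)} = - 4 \sqrt{z}$
$w = -4 + \frac{2 i}{21}$ ($w = -4 + \frac{- 4 \sqrt{-4} \frac{1}{-42}}{2} = -4 + \frac{- 4 \cdot 2 i \left(- \frac{1}{42}\right)}{2} = -4 + \frac{- 8 i \left(- \frac{1}{42}\right)}{2} = -4 + \frac{\frac{4}{21} i}{2} = -4 + \frac{2 i}{21} \approx -4.0 + 0.095238 i$)
$s{\left(h,5 \right)} \left(-33\right) w = \left(2 + 5\right) \left(-33\right) \left(-4 + \frac{2 i}{21}\right) = 7 \left(-33\right) \left(-4 + \frac{2 i}{21}\right) = - 231 \left(-4 + \frac{2 i}{21}\right) = 924 - 22 i$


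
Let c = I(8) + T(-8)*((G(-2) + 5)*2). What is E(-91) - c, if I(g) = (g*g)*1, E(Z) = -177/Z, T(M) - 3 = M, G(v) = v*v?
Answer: 2543/91 ≈ 27.945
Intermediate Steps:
G(v) = v**2
T(M) = 3 + M
I(g) = g**2 (I(g) = g**2*1 = g**2)
c = -26 (c = 8**2 + (3 - 8)*(((-2)**2 + 5)*2) = 64 - 5*(4 + 5)*2 = 64 - 45*2 = 64 - 5*18 = 64 - 90 = -26)
E(-91) - c = -177/(-91) - 1*(-26) = -177*(-1/91) + 26 = 177/91 + 26 = 2543/91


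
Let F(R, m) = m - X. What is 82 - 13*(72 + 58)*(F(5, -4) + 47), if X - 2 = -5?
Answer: -77658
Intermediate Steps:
X = -3 (X = 2 - 5 = -3)
F(R, m) = 3 + m (F(R, m) = m - 1*(-3) = m + 3 = 3 + m)
82 - 13*(72 + 58)*(F(5, -4) + 47) = 82 - 13*(72 + 58)*((3 - 4) + 47) = 82 - 1690*(-1 + 47) = 82 - 1690*46 = 82 - 13*5980 = 82 - 77740 = -77658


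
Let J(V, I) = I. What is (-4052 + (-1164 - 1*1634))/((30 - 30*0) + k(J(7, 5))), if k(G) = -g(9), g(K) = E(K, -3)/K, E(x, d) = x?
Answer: -6850/29 ≈ -236.21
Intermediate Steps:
g(K) = 1 (g(K) = K/K = 1)
k(G) = -1 (k(G) = -1*1 = -1)
(-4052 + (-1164 - 1*1634))/((30 - 30*0) + k(J(7, 5))) = (-4052 + (-1164 - 1*1634))/((30 - 30*0) - 1) = (-4052 + (-1164 - 1634))/((30 + 0) - 1) = (-4052 - 2798)/(30 - 1) = -6850/29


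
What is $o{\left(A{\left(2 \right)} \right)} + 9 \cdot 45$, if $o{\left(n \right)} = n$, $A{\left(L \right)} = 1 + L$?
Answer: $408$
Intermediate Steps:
$o{\left(A{\left(2 \right)} \right)} + 9 \cdot 45 = \left(1 + 2\right) + 9 \cdot 45 = 3 + 405 = 408$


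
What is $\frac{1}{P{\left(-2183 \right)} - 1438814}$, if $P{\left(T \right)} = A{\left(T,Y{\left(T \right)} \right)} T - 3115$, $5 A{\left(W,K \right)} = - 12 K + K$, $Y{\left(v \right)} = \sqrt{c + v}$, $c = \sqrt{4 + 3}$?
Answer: $- \frac{1}{1441929 - \frac{24013 i \sqrt{2183 - \sqrt{7}}}{5}} \approx -6.7714 \cdot 10^{-7} - 1.0531 \cdot 10^{-7} i$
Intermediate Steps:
$c = \sqrt{7} \approx 2.6458$
$Y{\left(v \right)} = \sqrt{v + \sqrt{7}}$ ($Y{\left(v \right)} = \sqrt{\sqrt{7} + v} = \sqrt{v + \sqrt{7}}$)
$A{\left(W,K \right)} = - \frac{11 K}{5}$ ($A{\left(W,K \right)} = \frac{- 12 K + K}{5} = \frac{\left(-11\right) K}{5} = - \frac{11 K}{5}$)
$P{\left(T \right)} = -3115 - \frac{11 T \sqrt{T + \sqrt{7}}}{5}$ ($P{\left(T \right)} = - \frac{11 \sqrt{T + \sqrt{7}}}{5} T - 3115 = - \frac{11 T \sqrt{T + \sqrt{7}}}{5} - 3115 = -3115 - \frac{11 T \sqrt{T + \sqrt{7}}}{5}$)
$\frac{1}{P{\left(-2183 \right)} - 1438814} = \frac{1}{\left(-3115 - - \frac{24013 \sqrt{-2183 + \sqrt{7}}}{5}\right) - 1438814} = \frac{1}{\left(-3115 + \frac{24013 \sqrt{-2183 + \sqrt{7}}}{5}\right) - 1438814} = \frac{1}{-1441929 + \frac{24013 \sqrt{-2183 + \sqrt{7}}}{5}}$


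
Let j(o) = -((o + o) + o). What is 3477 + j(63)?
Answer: 3288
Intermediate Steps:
j(o) = -3*o (j(o) = -(2*o + o) = -3*o)
3477 + j(63) = 3477 - 3*63 = 3477 - 189 = 3288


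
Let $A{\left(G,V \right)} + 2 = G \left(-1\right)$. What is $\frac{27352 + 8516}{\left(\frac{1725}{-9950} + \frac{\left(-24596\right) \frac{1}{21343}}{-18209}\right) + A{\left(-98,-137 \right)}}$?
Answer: $\frac{5547940483419768}{14822148116701} \approx 374.3$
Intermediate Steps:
$A{\left(G,V \right)} = -2 - G$ ($A{\left(G,V \right)} = -2 + G \left(-1\right) = -2 - G$)
$\frac{27352 + 8516}{\left(\frac{1725}{-9950} + \frac{\left(-24596\right) \frac{1}{21343}}{-18209}\right) + A{\left(-98,-137 \right)}} = \frac{27352 + 8516}{\left(\frac{1725}{-9950} + \frac{\left(-24596\right) \frac{1}{21343}}{-18209}\right) - -96} = \frac{35868}{\left(1725 \left(- \frac{1}{9950}\right) + \left(-24596\right) \frac{1}{21343} \left(- \frac{1}{18209}\right)\right) + \left(-2 + 98\right)} = \frac{35868}{\left(- \frac{69}{398} - - \frac{24596}{388634687}\right) + 96} = \frac{35868}{\left(- \frac{69}{398} + \frac{24596}{388634687}\right) + 96} = \frac{35868}{- \frac{26806004195}{154676605426} + 96} = \frac{35868}{\frac{14822148116701}{154676605426}} = 35868 \cdot \frac{154676605426}{14822148116701} = \frac{5547940483419768}{14822148116701}$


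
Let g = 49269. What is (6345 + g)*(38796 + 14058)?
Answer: 2939422356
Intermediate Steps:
(6345 + g)*(38796 + 14058) = (6345 + 49269)*(38796 + 14058) = 55614*52854 = 2939422356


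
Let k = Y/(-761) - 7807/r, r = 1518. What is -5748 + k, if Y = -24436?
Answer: -6608925383/1155198 ≈ -5721.0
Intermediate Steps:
k = 31152721/1155198 (k = -24436/(-761) - 7807/1518 = -24436*(-1/761) - 7807*1/1518 = 24436/761 - 7807/1518 = 31152721/1155198 ≈ 26.967)
-5748 + k = -5748 + 31152721/1155198 = -6608925383/1155198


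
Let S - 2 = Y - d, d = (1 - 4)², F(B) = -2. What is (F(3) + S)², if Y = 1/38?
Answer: 116281/1444 ≈ 80.527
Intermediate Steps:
d = 9 (d = (-3)² = 9)
Y = 1/38 ≈ 0.026316
S = -265/38 (S = 2 + (1/38 - 1*9) = 2 + (1/38 - 9) = 2 - 341/38 = -265/38 ≈ -6.9737)
(F(3) + S)² = (-2 - 265/38)² = (-341/38)² = 116281/1444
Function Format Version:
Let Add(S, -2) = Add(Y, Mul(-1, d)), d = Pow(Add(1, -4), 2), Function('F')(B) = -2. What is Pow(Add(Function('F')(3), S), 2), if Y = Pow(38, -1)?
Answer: Rational(116281, 1444) ≈ 80.527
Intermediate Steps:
d = 9 (d = Pow(-3, 2) = 9)
Y = Rational(1, 38) ≈ 0.026316
S = Rational(-265, 38) (S = Add(2, Add(Rational(1, 38), Mul(-1, 9))) = Add(2, Add(Rational(1, 38), -9)) = Add(2, Rational(-341, 38)) = Rational(-265, 38) ≈ -6.9737)
Pow(Add(Function('F')(3), S), 2) = Pow(Add(-2, Rational(-265, 38)), 2) = Pow(Rational(-341, 38), 2) = Rational(116281, 1444)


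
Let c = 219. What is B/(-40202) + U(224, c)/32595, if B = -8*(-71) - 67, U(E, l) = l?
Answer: -2508619/436794730 ≈ -0.0057432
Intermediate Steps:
B = 501 (B = 568 - 67 = 501)
B/(-40202) + U(224, c)/32595 = 501/(-40202) + 219/32595 = 501*(-1/40202) + 219*(1/32595) = -501/40202 + 73/10865 = -2508619/436794730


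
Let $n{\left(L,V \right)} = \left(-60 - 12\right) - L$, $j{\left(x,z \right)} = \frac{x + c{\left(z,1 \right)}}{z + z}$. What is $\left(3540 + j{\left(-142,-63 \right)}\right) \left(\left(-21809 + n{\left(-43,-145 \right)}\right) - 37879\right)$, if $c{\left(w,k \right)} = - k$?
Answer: $- \frac{3806387173}{18} \approx -2.1147 \cdot 10^{8}$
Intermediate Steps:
$j{\left(x,z \right)} = \frac{-1 + x}{2 z}$ ($j{\left(x,z \right)} = \frac{x - 1}{z + z} = \frac{x - 1}{2 z} = \left(-1 + x\right) \frac{1}{2 z} = \frac{-1 + x}{2 z}$)
$n{\left(L,V \right)} = -72 - L$
$\left(3540 + j{\left(-142,-63 \right)}\right) \left(\left(-21809 + n{\left(-43,-145 \right)}\right) - 37879\right) = \left(3540 + \frac{-1 - 142}{2 \left(-63\right)}\right) \left(\left(-21809 - 29\right) - 37879\right) = \left(3540 + \frac{1}{2} \left(- \frac{1}{63}\right) \left(-143\right)\right) \left(\left(-21809 + \left(-72 + 43\right)\right) - 37879\right) = \left(3540 + \frac{143}{126}\right) \left(\left(-21809 - 29\right) - 37879\right) = \frac{446183 \left(-21838 - 37879\right)}{126} = \frac{446183}{126} \left(-59717\right) = - \frac{3806387173}{18}$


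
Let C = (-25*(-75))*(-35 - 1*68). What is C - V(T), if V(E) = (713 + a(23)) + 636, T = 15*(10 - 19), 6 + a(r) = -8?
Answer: -194460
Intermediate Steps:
a(r) = -14 (a(r) = -6 - 8 = -14)
T = -135 (T = 15*(-9) = -135)
V(E) = 1335 (V(E) = (713 - 14) + 636 = 699 + 636 = 1335)
C = -193125 (C = 1875*(-35 - 68) = 1875*(-103) = -193125)
C - V(T) = -193125 - 1*1335 = -193125 - 1335 = -194460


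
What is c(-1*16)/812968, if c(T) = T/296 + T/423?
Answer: -719/6361881084 ≈ -1.1302e-7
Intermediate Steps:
c(T) = 719*T/125208 (c(T) = T*(1/296) + T*(1/423) = T/296 + T/423 = 719*T/125208)
c(-1*16)/812968 = (719*(-1*16)/125208)/812968 = ((719/125208)*(-16))*(1/812968) = -1438/15651*1/812968 = -719/6361881084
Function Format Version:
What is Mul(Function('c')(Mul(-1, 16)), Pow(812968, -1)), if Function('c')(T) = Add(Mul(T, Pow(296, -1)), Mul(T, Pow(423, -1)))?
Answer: Rational(-719, 6361881084) ≈ -1.1302e-7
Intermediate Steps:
Function('c')(T) = Mul(Rational(719, 125208), T) (Function('c')(T) = Add(Mul(T, Rational(1, 296)), Mul(T, Rational(1, 423))) = Add(Mul(Rational(1, 296), T), Mul(Rational(1, 423), T)) = Mul(Rational(719, 125208), T))
Mul(Function('c')(Mul(-1, 16)), Pow(812968, -1)) = Mul(Mul(Rational(719, 125208), Mul(-1, 16)), Pow(812968, -1)) = Mul(Mul(Rational(719, 125208), -16), Rational(1, 812968)) = Mul(Rational(-1438, 15651), Rational(1, 812968)) = Rational(-719, 6361881084)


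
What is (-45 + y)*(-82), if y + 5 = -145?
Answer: 15990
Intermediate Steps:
y = -150 (y = -5 - 145 = -150)
(-45 + y)*(-82) = (-45 - 150)*(-82) = -195*(-82) = 15990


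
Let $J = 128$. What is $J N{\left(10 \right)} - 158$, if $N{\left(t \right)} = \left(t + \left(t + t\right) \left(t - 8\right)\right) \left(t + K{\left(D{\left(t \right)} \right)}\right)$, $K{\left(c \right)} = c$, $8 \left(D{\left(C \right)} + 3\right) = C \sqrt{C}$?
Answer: $44642 + 8000 \sqrt{10} \approx 69940.0$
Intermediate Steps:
$D{\left(C \right)} = -3 + \frac{C^{\frac{3}{2}}}{8}$ ($D{\left(C \right)} = -3 + \frac{C \sqrt{C}}{8} = -3 + \frac{C^{\frac{3}{2}}}{8}$)
$N{\left(t \right)} = \left(t + 2 t \left(-8 + t\right)\right) \left(-3 + t + \frac{t^{\frac{3}{2}}}{8}\right)$ ($N{\left(t \right)} = \left(t + \left(t + t\right) \left(t - 8\right)\right) \left(t + \left(-3 + \frac{t^{\frac{3}{2}}}{8}\right)\right) = \left(t + 2 t \left(-8 + t\right)\right) \left(-3 + t + \frac{t^{\frac{3}{2}}}{8}\right)$)
$J N{\left(10 \right)} - 158 = 128 \left(- 21 \cdot 10^{2} + 2 \cdot 10^{3} + 45 \cdot 10 - \frac{15 \cdot 10^{\frac{5}{2}}}{8} + \frac{10^{\frac{7}{2}}}{4}\right) - 158 = 128 \left(\left(-21\right) 100 + 2 \cdot 1000 + 450 - \frac{15 \cdot 100 \sqrt{10}}{8} + \frac{1000 \sqrt{10}}{4}\right) - 158 = 128 \left(-2100 + 2000 + 450 - \frac{375 \sqrt{10}}{2} + 250 \sqrt{10}\right) - 158 = 128 \left(350 + \frac{125 \sqrt{10}}{2}\right) - 158 = \left(44800 + 8000 \sqrt{10}\right) - 158 = 44642 + 8000 \sqrt{10}$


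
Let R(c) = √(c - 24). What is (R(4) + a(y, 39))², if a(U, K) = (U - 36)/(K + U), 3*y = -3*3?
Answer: (13 - 24*I*√5)²/144 ≈ -18.826 - 9.6896*I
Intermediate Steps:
y = -3 (y = (-3*3)/3 = (⅓)*(-9) = -3)
R(c) = √(-24 + c)
a(U, K) = (-36 + U)/(K + U)
(R(4) + a(y, 39))² = (√(-24 + 4) + (-36 - 3)/(39 - 3))² = (√(-20) - 39/36)² = (2*I*√5 + (1/36)*(-39))² = (2*I*√5 - 13/12)² = (-13/12 + 2*I*√5)²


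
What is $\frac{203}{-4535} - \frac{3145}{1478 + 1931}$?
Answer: $- \frac{14954602}{15459815} \approx -0.96732$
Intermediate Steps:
$\frac{203}{-4535} - \frac{3145}{1478 + 1931} = 203 \left(- \frac{1}{4535}\right) - \frac{3145}{3409} = - \frac{203}{4535} - \frac{3145}{3409} = - \frac{14954602}{15459815}$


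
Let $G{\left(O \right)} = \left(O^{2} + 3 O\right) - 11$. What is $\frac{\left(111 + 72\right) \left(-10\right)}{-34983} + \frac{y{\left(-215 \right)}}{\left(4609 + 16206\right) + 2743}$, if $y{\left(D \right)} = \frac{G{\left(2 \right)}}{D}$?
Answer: $\frac{3089643361}{59062615170} \approx 0.052311$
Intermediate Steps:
$G{\left(O \right)} = -11 + O^{2} + 3 O$
$y{\left(D \right)} = - \frac{1}{D}$ ($y{\left(D \right)} = \frac{-11 + 2^{2} + 3 \cdot 2}{D} = \frac{-11 + 4 + 6}{D} = - \frac{1}{D}$)
$\frac{\left(111 + 72\right) \left(-10\right)}{-34983} + \frac{y{\left(-215 \right)}}{\left(4609 + 16206\right) + 2743} = \frac{\left(111 + 72\right) \left(-10\right)}{-34983} + \frac{\left(-1\right) \frac{1}{-215}}{\left(4609 + 16206\right) + 2743} = 183 \left(-10\right) \left(- \frac{1}{34983}\right) + \frac{\left(-1\right) \left(- \frac{1}{215}\right)}{20815 + 2743} = \left(-1830\right) \left(- \frac{1}{34983}\right) + \frac{1}{215 \cdot 23558} = \frac{610}{11661} + \frac{1}{215} \cdot \frac{1}{23558} = \frac{610}{11661} + \frac{1}{5064970} = \frac{3089643361}{59062615170}$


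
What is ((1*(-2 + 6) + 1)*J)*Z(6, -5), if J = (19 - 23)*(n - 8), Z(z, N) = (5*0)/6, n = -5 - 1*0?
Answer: 0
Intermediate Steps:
n = -5 (n = -5 + 0 = -5)
Z(z, N) = 0 (Z(z, N) = 0*(⅙) = 0)
J = 52 (J = (19 - 23)*(-5 - 8) = -4*(-13) = 52)
((1*(-2 + 6) + 1)*J)*Z(6, -5) = ((1*(-2 + 6) + 1)*52)*0 = ((1*4 + 1)*52)*0 = ((4 + 1)*52)*0 = (5*52)*0 = 260*0 = 0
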